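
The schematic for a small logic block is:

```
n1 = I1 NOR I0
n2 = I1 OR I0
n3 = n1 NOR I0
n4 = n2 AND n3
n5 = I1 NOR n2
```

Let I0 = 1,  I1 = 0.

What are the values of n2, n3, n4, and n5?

n2 = 1  n3 = 0  n4 = 0  n5 = 0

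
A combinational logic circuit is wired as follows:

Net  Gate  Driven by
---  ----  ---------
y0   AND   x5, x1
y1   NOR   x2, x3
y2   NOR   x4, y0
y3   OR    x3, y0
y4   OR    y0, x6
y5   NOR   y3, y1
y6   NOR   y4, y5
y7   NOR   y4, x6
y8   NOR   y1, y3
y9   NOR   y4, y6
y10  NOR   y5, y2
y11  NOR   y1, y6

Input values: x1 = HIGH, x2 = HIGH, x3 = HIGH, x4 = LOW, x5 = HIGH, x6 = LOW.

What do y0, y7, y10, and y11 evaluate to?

y0 = HIGH  y7 = LOW  y10 = HIGH  y11 = HIGH

y0 = x5 AND x1 = HIGH AND HIGH = HIGH
y1 = x2 NOR x3 = HIGH NOR HIGH = LOW
y2 = x4 NOR y0 = LOW NOR HIGH = LOW
y3 = x3 OR y0 = HIGH OR HIGH = HIGH
y4 = y0 OR x6 = HIGH OR LOW = HIGH
y5 = y3 NOR y1 = HIGH NOR LOW = LOW
y6 = y4 NOR y5 = HIGH NOR LOW = LOW
y7 = y4 NOR x6 = HIGH NOR LOW = LOW
y10 = y5 NOR y2 = LOW NOR LOW = HIGH
y11 = y1 NOR y6 = LOW NOR LOW = HIGH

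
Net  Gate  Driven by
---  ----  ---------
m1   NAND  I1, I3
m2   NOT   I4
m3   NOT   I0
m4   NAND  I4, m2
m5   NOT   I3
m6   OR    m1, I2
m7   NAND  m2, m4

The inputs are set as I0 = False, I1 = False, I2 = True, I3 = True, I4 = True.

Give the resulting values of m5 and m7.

m5 = False, m7 = True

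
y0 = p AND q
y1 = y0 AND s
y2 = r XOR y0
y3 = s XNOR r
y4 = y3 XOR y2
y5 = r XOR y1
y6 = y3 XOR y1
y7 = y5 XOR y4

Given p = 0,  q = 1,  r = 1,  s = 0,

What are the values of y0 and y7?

y0 = p AND q = 0 AND 1 = 0
y1 = y0 AND s = 0 AND 0 = 0
y2 = r XOR y0 = 1 XOR 0 = 1
y3 = s XNOR r = 0 XNOR 1 = 0
y4 = y3 XOR y2 = 0 XOR 1 = 1
y5 = r XOR y1 = 1 XOR 0 = 1
y7 = y5 XOR y4 = 1 XOR 1 = 0

y0 = 0  y7 = 0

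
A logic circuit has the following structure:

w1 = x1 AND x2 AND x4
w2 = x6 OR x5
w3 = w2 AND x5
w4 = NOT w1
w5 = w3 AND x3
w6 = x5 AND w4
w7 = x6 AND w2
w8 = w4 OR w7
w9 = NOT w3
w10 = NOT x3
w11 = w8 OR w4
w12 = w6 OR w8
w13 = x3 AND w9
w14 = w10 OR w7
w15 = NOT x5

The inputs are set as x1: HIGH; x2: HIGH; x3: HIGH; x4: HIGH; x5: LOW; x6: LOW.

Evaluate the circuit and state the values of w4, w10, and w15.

w4 = LOW, w10 = LOW, w15 = HIGH

w1 = x1 AND x2 AND x4 = HIGH AND HIGH AND HIGH = HIGH
w4 = NOT w1 = NOT HIGH = LOW
w10 = NOT x3 = NOT HIGH = LOW
w15 = NOT x5 = NOT LOW = HIGH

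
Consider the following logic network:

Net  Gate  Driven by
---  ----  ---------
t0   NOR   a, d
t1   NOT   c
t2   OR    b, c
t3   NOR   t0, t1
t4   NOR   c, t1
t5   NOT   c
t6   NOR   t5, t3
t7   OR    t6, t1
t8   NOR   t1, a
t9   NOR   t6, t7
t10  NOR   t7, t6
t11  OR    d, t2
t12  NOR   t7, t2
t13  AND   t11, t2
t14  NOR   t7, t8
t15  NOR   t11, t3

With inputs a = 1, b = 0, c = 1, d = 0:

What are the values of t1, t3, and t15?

t0 = a NOR d = 1 NOR 0 = 0
t1 = NOT c = NOT 1 = 0
t2 = b OR c = 0 OR 1 = 1
t3 = t0 NOR t1 = 0 NOR 0 = 1
t11 = d OR t2 = 0 OR 1 = 1
t15 = t11 NOR t3 = 1 NOR 1 = 0

t1 = 0, t3 = 1, t15 = 0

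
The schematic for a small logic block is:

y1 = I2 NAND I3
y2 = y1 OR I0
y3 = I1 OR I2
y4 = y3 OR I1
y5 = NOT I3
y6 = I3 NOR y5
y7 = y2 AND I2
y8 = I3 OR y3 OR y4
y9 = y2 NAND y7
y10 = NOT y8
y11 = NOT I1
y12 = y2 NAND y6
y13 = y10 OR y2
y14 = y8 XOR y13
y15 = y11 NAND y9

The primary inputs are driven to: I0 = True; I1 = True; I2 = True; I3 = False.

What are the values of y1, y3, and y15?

y1 = True  y3 = True  y15 = True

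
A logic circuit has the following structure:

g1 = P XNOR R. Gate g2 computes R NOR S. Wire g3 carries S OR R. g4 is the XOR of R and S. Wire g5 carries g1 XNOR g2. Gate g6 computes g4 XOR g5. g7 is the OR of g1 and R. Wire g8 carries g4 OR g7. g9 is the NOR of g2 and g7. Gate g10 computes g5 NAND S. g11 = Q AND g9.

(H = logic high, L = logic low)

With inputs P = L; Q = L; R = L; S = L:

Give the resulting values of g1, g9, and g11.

g1 = H, g9 = L, g11 = L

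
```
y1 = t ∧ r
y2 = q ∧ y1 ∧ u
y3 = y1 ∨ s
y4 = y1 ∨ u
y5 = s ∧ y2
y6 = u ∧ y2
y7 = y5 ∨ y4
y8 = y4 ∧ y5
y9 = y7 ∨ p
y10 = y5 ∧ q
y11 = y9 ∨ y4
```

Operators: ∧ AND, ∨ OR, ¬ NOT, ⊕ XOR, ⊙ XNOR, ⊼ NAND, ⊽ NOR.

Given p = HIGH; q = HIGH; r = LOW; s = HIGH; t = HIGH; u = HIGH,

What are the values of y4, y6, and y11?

y1 = t AND r = HIGH AND LOW = LOW
y2 = q AND y1 AND u = HIGH AND LOW AND HIGH = LOW
y4 = y1 OR u = LOW OR HIGH = HIGH
y5 = s AND y2 = HIGH AND LOW = LOW
y6 = u AND y2 = HIGH AND LOW = LOW
y7 = y5 OR y4 = LOW OR HIGH = HIGH
y9 = y7 OR p = HIGH OR HIGH = HIGH
y11 = y9 OR y4 = HIGH OR HIGH = HIGH

y4 = HIGH; y6 = LOW; y11 = HIGH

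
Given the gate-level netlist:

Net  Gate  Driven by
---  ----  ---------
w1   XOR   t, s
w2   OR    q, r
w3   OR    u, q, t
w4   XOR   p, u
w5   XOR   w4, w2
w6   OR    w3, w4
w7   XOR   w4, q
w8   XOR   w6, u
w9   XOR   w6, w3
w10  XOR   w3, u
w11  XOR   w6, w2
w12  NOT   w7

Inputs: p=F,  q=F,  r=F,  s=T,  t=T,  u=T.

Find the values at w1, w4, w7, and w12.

w1 = F; w4 = T; w7 = T; w12 = F

w1 = t XOR s = T XOR T = F
w4 = p XOR u = F XOR T = T
w7 = w4 XOR q = T XOR F = T
w12 = NOT w7 = NOT T = F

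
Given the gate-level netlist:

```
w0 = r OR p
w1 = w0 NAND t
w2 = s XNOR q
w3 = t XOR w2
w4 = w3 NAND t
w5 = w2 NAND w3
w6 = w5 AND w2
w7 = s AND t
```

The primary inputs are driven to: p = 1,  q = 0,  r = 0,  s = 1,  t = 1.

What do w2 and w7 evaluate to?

w2 = 0, w7 = 1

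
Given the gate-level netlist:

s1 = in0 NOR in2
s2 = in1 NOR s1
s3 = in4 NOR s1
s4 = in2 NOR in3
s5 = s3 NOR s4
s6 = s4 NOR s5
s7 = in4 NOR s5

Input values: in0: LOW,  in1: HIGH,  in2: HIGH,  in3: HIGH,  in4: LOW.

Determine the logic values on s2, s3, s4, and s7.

s1 = in0 NOR in2 = LOW NOR HIGH = LOW
s2 = in1 NOR s1 = HIGH NOR LOW = LOW
s3 = in4 NOR s1 = LOW NOR LOW = HIGH
s4 = in2 NOR in3 = HIGH NOR HIGH = LOW
s5 = s3 NOR s4 = HIGH NOR LOW = LOW
s7 = in4 NOR s5 = LOW NOR LOW = HIGH

s2 = LOW, s3 = HIGH, s4 = LOW, s7 = HIGH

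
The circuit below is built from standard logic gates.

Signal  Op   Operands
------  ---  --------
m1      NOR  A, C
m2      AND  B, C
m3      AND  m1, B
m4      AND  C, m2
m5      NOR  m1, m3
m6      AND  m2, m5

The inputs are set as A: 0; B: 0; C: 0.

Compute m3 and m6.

m3 = 0  m6 = 0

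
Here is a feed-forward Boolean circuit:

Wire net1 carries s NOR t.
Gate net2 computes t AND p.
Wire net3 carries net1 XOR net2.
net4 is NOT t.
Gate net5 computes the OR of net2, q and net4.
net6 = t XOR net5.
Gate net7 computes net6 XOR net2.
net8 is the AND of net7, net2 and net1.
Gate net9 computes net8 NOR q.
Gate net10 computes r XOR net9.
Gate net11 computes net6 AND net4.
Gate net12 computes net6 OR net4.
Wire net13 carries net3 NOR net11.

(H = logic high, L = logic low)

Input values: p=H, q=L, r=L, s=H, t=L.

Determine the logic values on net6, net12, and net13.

net6 = H, net12 = H, net13 = L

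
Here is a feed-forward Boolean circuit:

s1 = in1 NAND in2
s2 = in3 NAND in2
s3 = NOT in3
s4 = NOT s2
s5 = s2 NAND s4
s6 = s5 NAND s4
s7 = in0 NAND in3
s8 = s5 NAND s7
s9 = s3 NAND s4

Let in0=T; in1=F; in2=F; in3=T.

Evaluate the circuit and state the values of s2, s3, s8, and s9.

s2 = in3 NAND in2 = T NAND F = T
s3 = NOT in3 = NOT T = F
s4 = NOT s2 = NOT T = F
s5 = s2 NAND s4 = T NAND F = T
s7 = in0 NAND in3 = T NAND T = F
s8 = s5 NAND s7 = T NAND F = T
s9 = s3 NAND s4 = F NAND F = T

s2 = T; s3 = F; s8 = T; s9 = T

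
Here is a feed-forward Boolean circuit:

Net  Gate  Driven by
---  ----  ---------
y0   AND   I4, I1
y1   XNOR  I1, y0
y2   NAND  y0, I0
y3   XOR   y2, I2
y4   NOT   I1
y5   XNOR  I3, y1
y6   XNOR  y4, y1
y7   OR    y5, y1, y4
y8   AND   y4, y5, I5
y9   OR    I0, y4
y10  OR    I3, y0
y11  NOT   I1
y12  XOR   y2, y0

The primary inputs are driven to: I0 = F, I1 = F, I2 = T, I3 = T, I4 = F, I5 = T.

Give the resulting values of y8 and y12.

y8 = T  y12 = T

y0 = I4 AND I1 = F AND F = F
y1 = I1 XNOR y0 = F XNOR F = T
y2 = y0 NAND I0 = F NAND F = T
y4 = NOT I1 = NOT F = T
y5 = I3 XNOR y1 = T XNOR T = T
y8 = y4 AND y5 AND I5 = T AND T AND T = T
y12 = y2 XOR y0 = T XOR F = T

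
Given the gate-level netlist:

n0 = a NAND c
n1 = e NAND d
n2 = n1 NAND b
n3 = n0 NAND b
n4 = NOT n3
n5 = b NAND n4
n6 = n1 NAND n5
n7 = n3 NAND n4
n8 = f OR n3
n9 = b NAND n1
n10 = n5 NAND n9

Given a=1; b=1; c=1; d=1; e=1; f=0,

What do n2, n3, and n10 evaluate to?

n0 = a NAND c = 1 NAND 1 = 0
n1 = e NAND d = 1 NAND 1 = 0
n2 = n1 NAND b = 0 NAND 1 = 1
n3 = n0 NAND b = 0 NAND 1 = 1
n4 = NOT n3 = NOT 1 = 0
n5 = b NAND n4 = 1 NAND 0 = 1
n9 = b NAND n1 = 1 NAND 0 = 1
n10 = n5 NAND n9 = 1 NAND 1 = 0

n2 = 1, n3 = 1, n10 = 0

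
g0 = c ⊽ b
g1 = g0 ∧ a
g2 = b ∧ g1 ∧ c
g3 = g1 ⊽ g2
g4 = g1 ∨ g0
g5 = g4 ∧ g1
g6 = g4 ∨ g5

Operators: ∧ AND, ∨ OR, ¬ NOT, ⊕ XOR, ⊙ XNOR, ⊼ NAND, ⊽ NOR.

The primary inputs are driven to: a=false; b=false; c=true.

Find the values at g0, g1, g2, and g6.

g0 = c NOR b = true NOR false = false
g1 = g0 AND a = false AND false = false
g2 = b AND g1 AND c = false AND false AND true = false
g4 = g1 OR g0 = false OR false = false
g5 = g4 AND g1 = false AND false = false
g6 = g4 OR g5 = false OR false = false

g0 = false; g1 = false; g2 = false; g6 = false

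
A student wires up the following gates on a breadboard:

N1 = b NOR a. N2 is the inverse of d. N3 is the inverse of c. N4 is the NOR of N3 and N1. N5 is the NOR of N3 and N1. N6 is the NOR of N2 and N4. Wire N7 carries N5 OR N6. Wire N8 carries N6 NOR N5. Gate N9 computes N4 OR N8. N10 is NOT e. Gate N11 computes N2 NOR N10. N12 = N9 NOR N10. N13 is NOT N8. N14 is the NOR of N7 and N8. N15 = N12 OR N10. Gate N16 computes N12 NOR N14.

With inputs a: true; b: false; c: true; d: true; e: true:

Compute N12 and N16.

N12 = false, N16 = true

N1 = b NOR a = false NOR true = false
N2 = NOT d = NOT true = false
N3 = NOT c = NOT true = false
N4 = N3 NOR N1 = false NOR false = true
N5 = N3 NOR N1 = false NOR false = true
N6 = N2 NOR N4 = false NOR true = false
N7 = N5 OR N6 = true OR false = true
N8 = N6 NOR N5 = false NOR true = false
N9 = N4 OR N8 = true OR false = true
N10 = NOT e = NOT true = false
N12 = N9 NOR N10 = true NOR false = false
N14 = N7 NOR N8 = true NOR false = false
N16 = N12 NOR N14 = false NOR false = true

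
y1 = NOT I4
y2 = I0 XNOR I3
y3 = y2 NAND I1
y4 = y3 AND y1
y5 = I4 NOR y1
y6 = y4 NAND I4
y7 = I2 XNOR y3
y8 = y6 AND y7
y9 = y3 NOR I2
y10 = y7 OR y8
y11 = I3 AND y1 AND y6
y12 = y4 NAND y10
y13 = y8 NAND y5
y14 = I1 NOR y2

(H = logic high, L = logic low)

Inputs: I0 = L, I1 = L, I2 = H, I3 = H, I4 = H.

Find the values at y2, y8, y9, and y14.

y2 = L; y8 = H; y9 = L; y14 = H

y1 = NOT I4 = NOT H = L
y2 = I0 XNOR I3 = L XNOR H = L
y3 = y2 NAND I1 = L NAND L = H
y4 = y3 AND y1 = H AND L = L
y6 = y4 NAND I4 = L NAND H = H
y7 = I2 XNOR y3 = H XNOR H = H
y8 = y6 AND y7 = H AND H = H
y9 = y3 NOR I2 = H NOR H = L
y14 = I1 NOR y2 = L NOR L = H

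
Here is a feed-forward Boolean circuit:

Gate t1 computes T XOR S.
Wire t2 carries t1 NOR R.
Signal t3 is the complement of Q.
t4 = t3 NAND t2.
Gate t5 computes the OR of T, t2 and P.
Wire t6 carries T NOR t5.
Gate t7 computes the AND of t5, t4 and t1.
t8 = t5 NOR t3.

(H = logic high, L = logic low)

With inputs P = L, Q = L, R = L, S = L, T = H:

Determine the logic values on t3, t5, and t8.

t3 = H, t5 = H, t8 = L

t1 = T XOR S = H XOR L = H
t2 = t1 NOR R = H NOR L = L
t3 = NOT Q = NOT L = H
t5 = T OR t2 OR P = H OR L OR L = H
t8 = t5 NOR t3 = H NOR H = L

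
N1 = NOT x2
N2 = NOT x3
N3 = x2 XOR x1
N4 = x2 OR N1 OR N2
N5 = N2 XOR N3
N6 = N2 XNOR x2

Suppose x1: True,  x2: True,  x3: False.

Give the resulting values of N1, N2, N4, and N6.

N1 = NOT x2 = NOT True = False
N2 = NOT x3 = NOT False = True
N4 = x2 OR N1 OR N2 = True OR False OR True = True
N6 = N2 XNOR x2 = True XNOR True = True

N1 = False  N2 = True  N4 = True  N6 = True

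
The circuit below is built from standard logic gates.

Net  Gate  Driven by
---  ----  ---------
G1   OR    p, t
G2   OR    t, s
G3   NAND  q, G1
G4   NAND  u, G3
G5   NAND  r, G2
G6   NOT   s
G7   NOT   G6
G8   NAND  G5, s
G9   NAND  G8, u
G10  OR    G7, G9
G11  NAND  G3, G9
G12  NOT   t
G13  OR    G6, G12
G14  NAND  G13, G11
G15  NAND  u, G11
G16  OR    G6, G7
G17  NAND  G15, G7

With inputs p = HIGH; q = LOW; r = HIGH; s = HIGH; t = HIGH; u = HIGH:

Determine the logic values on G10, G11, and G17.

G1 = p OR t = HIGH OR HIGH = HIGH
G2 = t OR s = HIGH OR HIGH = HIGH
G3 = q NAND G1 = LOW NAND HIGH = HIGH
G5 = r NAND G2 = HIGH NAND HIGH = LOW
G6 = NOT s = NOT HIGH = LOW
G7 = NOT G6 = NOT LOW = HIGH
G8 = G5 NAND s = LOW NAND HIGH = HIGH
G9 = G8 NAND u = HIGH NAND HIGH = LOW
G10 = G7 OR G9 = HIGH OR LOW = HIGH
G11 = G3 NAND G9 = HIGH NAND LOW = HIGH
G15 = u NAND G11 = HIGH NAND HIGH = LOW
G17 = G15 NAND G7 = LOW NAND HIGH = HIGH

G10 = HIGH  G11 = HIGH  G17 = HIGH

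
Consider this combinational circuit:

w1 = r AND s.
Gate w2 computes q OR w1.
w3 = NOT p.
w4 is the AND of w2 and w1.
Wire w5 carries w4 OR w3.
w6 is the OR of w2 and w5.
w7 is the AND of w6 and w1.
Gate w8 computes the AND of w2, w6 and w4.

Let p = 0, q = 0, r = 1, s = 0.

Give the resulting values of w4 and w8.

w4 = 0  w8 = 0

w1 = r AND s = 1 AND 0 = 0
w2 = q OR w1 = 0 OR 0 = 0
w3 = NOT p = NOT 0 = 1
w4 = w2 AND w1 = 0 AND 0 = 0
w5 = w4 OR w3 = 0 OR 1 = 1
w6 = w2 OR w5 = 0 OR 1 = 1
w8 = w2 AND w6 AND w4 = 0 AND 1 AND 0 = 0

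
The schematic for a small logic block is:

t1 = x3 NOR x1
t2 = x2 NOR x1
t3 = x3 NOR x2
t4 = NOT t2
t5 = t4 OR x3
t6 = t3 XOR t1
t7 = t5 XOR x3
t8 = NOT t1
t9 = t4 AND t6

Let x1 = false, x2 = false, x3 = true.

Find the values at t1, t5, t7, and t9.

t1 = x3 NOR x1 = true NOR false = false
t2 = x2 NOR x1 = false NOR false = true
t3 = x3 NOR x2 = true NOR false = false
t4 = NOT t2 = NOT true = false
t5 = t4 OR x3 = false OR true = true
t6 = t3 XOR t1 = false XOR false = false
t7 = t5 XOR x3 = true XOR true = false
t9 = t4 AND t6 = false AND false = false

t1 = false, t5 = true, t7 = false, t9 = false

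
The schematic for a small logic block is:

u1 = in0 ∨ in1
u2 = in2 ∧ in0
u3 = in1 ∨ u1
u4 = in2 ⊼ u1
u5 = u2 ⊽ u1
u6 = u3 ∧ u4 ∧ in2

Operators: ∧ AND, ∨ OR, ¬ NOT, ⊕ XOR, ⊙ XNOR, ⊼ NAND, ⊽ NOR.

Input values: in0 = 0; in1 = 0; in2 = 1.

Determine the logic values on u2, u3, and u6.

u2 = 0; u3 = 0; u6 = 0

u1 = in0 OR in1 = 0 OR 0 = 0
u2 = in2 AND in0 = 1 AND 0 = 0
u3 = in1 OR u1 = 0 OR 0 = 0
u4 = in2 NAND u1 = 1 NAND 0 = 1
u6 = u3 AND u4 AND in2 = 0 AND 1 AND 1 = 0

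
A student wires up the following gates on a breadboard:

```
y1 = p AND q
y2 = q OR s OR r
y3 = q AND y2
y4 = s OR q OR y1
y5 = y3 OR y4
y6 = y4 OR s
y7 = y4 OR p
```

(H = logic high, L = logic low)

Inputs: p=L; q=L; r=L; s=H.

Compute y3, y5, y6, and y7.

y3 = L; y5 = H; y6 = H; y7 = H

y1 = p AND q = L AND L = L
y2 = q OR s OR r = L OR H OR L = H
y3 = q AND y2 = L AND H = L
y4 = s OR q OR y1 = H OR L OR L = H
y5 = y3 OR y4 = L OR H = H
y6 = y4 OR s = H OR H = H
y7 = y4 OR p = H OR L = H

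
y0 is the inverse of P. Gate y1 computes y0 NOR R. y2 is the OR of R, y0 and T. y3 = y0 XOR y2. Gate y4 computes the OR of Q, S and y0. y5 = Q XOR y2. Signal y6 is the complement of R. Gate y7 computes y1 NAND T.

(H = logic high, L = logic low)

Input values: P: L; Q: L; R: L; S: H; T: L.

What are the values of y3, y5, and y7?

y0 = NOT P = NOT L = H
y1 = y0 NOR R = H NOR L = L
y2 = R OR y0 OR T = L OR H OR L = H
y3 = y0 XOR y2 = H XOR H = L
y5 = Q XOR y2 = L XOR H = H
y7 = y1 NAND T = L NAND L = H

y3 = L, y5 = H, y7 = H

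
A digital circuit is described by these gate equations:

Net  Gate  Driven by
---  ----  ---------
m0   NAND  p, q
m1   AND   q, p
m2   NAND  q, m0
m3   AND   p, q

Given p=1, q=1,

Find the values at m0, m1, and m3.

m0 = p NAND q = 1 NAND 1 = 0
m1 = q AND p = 1 AND 1 = 1
m3 = p AND q = 1 AND 1 = 1

m0 = 0, m1 = 1, m3 = 1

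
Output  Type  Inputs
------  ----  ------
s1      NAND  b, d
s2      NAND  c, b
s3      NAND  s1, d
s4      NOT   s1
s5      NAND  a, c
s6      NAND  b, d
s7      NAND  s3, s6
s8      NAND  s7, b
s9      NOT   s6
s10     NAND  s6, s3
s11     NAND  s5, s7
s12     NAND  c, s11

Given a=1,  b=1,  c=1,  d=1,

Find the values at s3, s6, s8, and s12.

s1 = b NAND d = 1 NAND 1 = 0
s3 = s1 NAND d = 0 NAND 1 = 1
s5 = a NAND c = 1 NAND 1 = 0
s6 = b NAND d = 1 NAND 1 = 0
s7 = s3 NAND s6 = 1 NAND 0 = 1
s8 = s7 NAND b = 1 NAND 1 = 0
s11 = s5 NAND s7 = 0 NAND 1 = 1
s12 = c NAND s11 = 1 NAND 1 = 0

s3 = 1, s6 = 0, s8 = 0, s12 = 0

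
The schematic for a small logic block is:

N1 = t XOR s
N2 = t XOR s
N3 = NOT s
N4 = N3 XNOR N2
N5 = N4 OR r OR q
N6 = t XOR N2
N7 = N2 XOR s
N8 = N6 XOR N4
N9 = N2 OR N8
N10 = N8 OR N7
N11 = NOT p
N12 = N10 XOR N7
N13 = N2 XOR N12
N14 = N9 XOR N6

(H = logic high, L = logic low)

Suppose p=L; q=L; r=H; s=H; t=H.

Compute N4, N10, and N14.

N4 = H; N10 = H; N14 = H

N2 = t XOR s = H XOR H = L
N3 = NOT s = NOT H = L
N4 = N3 XNOR N2 = L XNOR L = H
N6 = t XOR N2 = H XOR L = H
N7 = N2 XOR s = L XOR H = H
N8 = N6 XOR N4 = H XOR H = L
N9 = N2 OR N8 = L OR L = L
N10 = N8 OR N7 = L OR H = H
N14 = N9 XOR N6 = L XOR H = H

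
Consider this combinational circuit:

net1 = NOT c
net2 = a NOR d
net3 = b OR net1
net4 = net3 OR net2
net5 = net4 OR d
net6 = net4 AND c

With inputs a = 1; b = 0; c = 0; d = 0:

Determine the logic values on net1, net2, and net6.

net1 = 1; net2 = 0; net6 = 0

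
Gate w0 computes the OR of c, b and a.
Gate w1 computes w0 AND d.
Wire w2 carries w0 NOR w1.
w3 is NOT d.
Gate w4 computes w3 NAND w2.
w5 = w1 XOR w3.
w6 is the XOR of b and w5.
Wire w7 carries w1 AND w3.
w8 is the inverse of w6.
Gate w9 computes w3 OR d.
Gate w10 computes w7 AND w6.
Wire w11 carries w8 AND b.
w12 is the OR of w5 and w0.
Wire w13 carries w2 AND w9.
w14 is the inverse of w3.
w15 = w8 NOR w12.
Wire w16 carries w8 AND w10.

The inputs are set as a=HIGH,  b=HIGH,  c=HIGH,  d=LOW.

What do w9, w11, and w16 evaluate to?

w9 = HIGH; w11 = HIGH; w16 = LOW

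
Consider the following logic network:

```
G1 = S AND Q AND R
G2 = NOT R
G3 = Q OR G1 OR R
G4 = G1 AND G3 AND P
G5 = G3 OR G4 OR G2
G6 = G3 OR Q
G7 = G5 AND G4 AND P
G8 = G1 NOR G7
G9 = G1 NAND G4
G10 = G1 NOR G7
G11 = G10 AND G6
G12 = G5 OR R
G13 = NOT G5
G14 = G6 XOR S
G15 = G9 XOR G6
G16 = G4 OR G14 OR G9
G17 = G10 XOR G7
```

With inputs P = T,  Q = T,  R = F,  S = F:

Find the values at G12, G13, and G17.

G1 = S AND Q AND R = F AND T AND F = F
G2 = NOT R = NOT F = T
G3 = Q OR G1 OR R = T OR F OR F = T
G4 = G1 AND G3 AND P = F AND T AND T = F
G5 = G3 OR G4 OR G2 = T OR F OR T = T
G7 = G5 AND G4 AND P = T AND F AND T = F
G10 = G1 NOR G7 = F NOR F = T
G12 = G5 OR R = T OR F = T
G13 = NOT G5 = NOT T = F
G17 = G10 XOR G7 = T XOR F = T

G12 = T; G13 = F; G17 = T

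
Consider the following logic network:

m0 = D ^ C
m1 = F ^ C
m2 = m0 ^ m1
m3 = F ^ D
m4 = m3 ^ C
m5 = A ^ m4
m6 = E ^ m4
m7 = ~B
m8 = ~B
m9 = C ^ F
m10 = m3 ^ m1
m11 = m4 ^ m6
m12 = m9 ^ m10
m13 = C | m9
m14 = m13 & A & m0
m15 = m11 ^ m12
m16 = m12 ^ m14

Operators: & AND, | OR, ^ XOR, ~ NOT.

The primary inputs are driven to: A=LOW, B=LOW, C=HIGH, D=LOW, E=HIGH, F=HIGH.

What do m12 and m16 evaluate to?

m12 = HIGH, m16 = HIGH

m0 = D XOR C = LOW XOR HIGH = HIGH
m1 = F XOR C = HIGH XOR HIGH = LOW
m3 = F XOR D = HIGH XOR LOW = HIGH
m9 = C XOR F = HIGH XOR HIGH = LOW
m10 = m3 XOR m1 = HIGH XOR LOW = HIGH
m12 = m9 XOR m10 = LOW XOR HIGH = HIGH
m13 = C OR m9 = HIGH OR LOW = HIGH
m14 = m13 AND A AND m0 = HIGH AND LOW AND HIGH = LOW
m16 = m12 XOR m14 = HIGH XOR LOW = HIGH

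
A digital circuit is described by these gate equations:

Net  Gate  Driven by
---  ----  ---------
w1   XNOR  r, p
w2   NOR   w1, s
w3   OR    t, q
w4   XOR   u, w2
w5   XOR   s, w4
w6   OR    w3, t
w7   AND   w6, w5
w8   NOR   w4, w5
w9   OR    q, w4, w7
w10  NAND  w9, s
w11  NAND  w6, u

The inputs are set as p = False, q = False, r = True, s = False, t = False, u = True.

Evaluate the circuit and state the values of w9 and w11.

w9 = False; w11 = True

w1 = r XNOR p = True XNOR False = False
w2 = w1 NOR s = False NOR False = True
w3 = t OR q = False OR False = False
w4 = u XOR w2 = True XOR True = False
w5 = s XOR w4 = False XOR False = False
w6 = w3 OR t = False OR False = False
w7 = w6 AND w5 = False AND False = False
w9 = q OR w4 OR w7 = False OR False OR False = False
w11 = w6 NAND u = False NAND True = True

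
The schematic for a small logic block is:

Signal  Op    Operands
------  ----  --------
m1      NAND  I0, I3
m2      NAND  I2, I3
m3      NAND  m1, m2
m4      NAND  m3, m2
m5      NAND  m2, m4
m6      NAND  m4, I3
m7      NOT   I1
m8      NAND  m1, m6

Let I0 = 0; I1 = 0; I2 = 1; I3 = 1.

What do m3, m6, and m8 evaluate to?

m1 = I0 NAND I3 = 0 NAND 1 = 1
m2 = I2 NAND I3 = 1 NAND 1 = 0
m3 = m1 NAND m2 = 1 NAND 0 = 1
m4 = m3 NAND m2 = 1 NAND 0 = 1
m6 = m4 NAND I3 = 1 NAND 1 = 0
m8 = m1 NAND m6 = 1 NAND 0 = 1

m3 = 1  m6 = 0  m8 = 1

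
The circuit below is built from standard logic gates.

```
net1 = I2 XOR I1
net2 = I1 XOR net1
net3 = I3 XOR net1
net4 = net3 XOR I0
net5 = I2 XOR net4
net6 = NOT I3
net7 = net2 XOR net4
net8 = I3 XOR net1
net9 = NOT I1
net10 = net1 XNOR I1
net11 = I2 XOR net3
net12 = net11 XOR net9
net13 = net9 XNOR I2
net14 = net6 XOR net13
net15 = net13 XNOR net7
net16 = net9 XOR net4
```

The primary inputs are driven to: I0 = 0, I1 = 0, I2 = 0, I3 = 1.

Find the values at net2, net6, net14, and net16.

net2 = 0; net6 = 0; net14 = 0; net16 = 0

net1 = I2 XOR I1 = 0 XOR 0 = 0
net2 = I1 XOR net1 = 0 XOR 0 = 0
net3 = I3 XOR net1 = 1 XOR 0 = 1
net4 = net3 XOR I0 = 1 XOR 0 = 1
net6 = NOT I3 = NOT 1 = 0
net9 = NOT I1 = NOT 0 = 1
net13 = net9 XNOR I2 = 1 XNOR 0 = 0
net14 = net6 XOR net13 = 0 XOR 0 = 0
net16 = net9 XOR net4 = 1 XOR 1 = 0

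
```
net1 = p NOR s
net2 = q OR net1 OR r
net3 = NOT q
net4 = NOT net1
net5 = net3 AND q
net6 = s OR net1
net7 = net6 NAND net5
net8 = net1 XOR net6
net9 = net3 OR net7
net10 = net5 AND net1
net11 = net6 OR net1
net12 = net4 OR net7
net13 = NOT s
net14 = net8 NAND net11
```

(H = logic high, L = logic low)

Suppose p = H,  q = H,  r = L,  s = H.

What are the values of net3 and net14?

net3 = L  net14 = L

net1 = p NOR s = H NOR H = L
net3 = NOT q = NOT H = L
net6 = s OR net1 = H OR L = H
net8 = net1 XOR net6 = L XOR H = H
net11 = net6 OR net1 = H OR L = H
net14 = net8 NAND net11 = H NAND H = L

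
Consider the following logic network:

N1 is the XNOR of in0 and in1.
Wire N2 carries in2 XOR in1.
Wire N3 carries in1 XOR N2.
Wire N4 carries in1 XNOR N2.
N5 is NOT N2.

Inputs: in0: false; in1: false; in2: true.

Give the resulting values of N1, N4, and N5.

N1 = in0 XNOR in1 = false XNOR false = true
N2 = in2 XOR in1 = true XOR false = true
N4 = in1 XNOR N2 = false XNOR true = false
N5 = NOT N2 = NOT true = false

N1 = true  N4 = false  N5 = false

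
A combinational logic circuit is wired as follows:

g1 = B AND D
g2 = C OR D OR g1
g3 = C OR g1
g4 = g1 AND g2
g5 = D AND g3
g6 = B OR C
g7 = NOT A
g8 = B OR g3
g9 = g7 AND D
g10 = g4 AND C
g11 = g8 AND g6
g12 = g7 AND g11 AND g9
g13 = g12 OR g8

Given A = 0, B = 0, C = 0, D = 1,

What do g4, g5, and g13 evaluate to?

g4 = 0, g5 = 0, g13 = 0

g1 = B AND D = 0 AND 1 = 0
g2 = C OR D OR g1 = 0 OR 1 OR 0 = 1
g3 = C OR g1 = 0 OR 0 = 0
g4 = g1 AND g2 = 0 AND 1 = 0
g5 = D AND g3 = 1 AND 0 = 0
g6 = B OR C = 0 OR 0 = 0
g7 = NOT A = NOT 0 = 1
g8 = B OR g3 = 0 OR 0 = 0
g9 = g7 AND D = 1 AND 1 = 1
g11 = g8 AND g6 = 0 AND 0 = 0
g12 = g7 AND g11 AND g9 = 1 AND 0 AND 1 = 0
g13 = g12 OR g8 = 0 OR 0 = 0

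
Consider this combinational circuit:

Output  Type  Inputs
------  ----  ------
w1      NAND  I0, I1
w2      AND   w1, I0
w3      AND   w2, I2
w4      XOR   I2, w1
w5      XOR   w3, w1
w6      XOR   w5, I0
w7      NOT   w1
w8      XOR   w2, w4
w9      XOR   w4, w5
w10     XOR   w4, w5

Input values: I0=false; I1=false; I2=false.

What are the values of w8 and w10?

w8 = true; w10 = false

w1 = I0 NAND I1 = false NAND false = true
w2 = w1 AND I0 = true AND false = false
w3 = w2 AND I2 = false AND false = false
w4 = I2 XOR w1 = false XOR true = true
w5 = w3 XOR w1 = false XOR true = true
w8 = w2 XOR w4 = false XOR true = true
w10 = w4 XOR w5 = true XOR true = false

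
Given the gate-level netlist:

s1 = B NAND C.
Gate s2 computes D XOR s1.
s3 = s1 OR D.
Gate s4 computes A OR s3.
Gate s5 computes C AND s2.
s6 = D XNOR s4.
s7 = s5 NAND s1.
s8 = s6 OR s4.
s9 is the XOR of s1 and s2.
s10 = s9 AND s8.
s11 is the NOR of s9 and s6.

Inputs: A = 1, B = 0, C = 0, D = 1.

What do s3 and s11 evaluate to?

s1 = B NAND C = 0 NAND 0 = 1
s2 = D XOR s1 = 1 XOR 1 = 0
s3 = s1 OR D = 1 OR 1 = 1
s4 = A OR s3 = 1 OR 1 = 1
s6 = D XNOR s4 = 1 XNOR 1 = 1
s9 = s1 XOR s2 = 1 XOR 0 = 1
s11 = s9 NOR s6 = 1 NOR 1 = 0

s3 = 1, s11 = 0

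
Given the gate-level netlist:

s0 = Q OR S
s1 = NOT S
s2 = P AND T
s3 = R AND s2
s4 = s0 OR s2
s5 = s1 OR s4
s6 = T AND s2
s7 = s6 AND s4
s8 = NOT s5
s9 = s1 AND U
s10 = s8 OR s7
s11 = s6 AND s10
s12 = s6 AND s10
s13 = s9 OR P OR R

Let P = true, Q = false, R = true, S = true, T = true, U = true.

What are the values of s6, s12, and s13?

s6 = true, s12 = true, s13 = true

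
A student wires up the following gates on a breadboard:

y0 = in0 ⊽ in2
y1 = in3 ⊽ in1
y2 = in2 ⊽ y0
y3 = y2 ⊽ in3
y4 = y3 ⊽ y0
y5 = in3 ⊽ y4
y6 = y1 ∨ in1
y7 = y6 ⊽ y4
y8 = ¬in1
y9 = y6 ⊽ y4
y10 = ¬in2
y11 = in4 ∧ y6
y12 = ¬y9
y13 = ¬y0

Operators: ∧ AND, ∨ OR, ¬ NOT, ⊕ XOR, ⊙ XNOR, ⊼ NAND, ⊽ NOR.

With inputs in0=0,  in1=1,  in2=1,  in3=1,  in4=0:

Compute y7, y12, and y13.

y7 = 0; y12 = 1; y13 = 1

y0 = in0 NOR in2 = 0 NOR 1 = 0
y1 = in3 NOR in1 = 1 NOR 1 = 0
y2 = in2 NOR y0 = 1 NOR 0 = 0
y3 = y2 NOR in3 = 0 NOR 1 = 0
y4 = y3 NOR y0 = 0 NOR 0 = 1
y6 = y1 OR in1 = 0 OR 1 = 1
y7 = y6 NOR y4 = 1 NOR 1 = 0
y9 = y6 NOR y4 = 1 NOR 1 = 0
y12 = NOT y9 = NOT 0 = 1
y13 = NOT y0 = NOT 0 = 1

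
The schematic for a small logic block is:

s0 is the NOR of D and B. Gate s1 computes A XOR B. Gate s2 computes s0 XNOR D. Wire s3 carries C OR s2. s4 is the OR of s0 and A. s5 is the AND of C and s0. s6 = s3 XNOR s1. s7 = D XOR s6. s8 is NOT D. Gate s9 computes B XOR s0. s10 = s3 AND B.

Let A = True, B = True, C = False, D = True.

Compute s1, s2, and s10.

s1 = False, s2 = False, s10 = False

s0 = D NOR B = True NOR True = False
s1 = A XOR B = True XOR True = False
s2 = s0 XNOR D = False XNOR True = False
s3 = C OR s2 = False OR False = False
s10 = s3 AND B = False AND True = False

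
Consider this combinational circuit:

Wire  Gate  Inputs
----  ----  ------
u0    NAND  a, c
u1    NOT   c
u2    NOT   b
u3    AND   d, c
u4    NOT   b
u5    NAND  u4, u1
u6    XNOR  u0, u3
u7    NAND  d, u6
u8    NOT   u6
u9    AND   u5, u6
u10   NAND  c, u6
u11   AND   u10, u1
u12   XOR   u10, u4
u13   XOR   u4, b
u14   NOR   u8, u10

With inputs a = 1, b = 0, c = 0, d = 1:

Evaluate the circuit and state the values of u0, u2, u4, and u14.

u0 = 1, u2 = 1, u4 = 1, u14 = 0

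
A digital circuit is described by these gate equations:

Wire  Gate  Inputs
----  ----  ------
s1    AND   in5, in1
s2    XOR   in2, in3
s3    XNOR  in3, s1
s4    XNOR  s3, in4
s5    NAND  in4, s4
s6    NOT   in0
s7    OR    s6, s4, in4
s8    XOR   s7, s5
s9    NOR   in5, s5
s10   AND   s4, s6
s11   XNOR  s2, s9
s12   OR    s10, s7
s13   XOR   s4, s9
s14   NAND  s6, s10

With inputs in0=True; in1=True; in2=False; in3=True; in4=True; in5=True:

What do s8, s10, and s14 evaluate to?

s1 = in5 AND in1 = True AND True = True
s3 = in3 XNOR s1 = True XNOR True = True
s4 = s3 XNOR in4 = True XNOR True = True
s5 = in4 NAND s4 = True NAND True = False
s6 = NOT in0 = NOT True = False
s7 = s6 OR s4 OR in4 = False OR True OR True = True
s8 = s7 XOR s5 = True XOR False = True
s10 = s4 AND s6 = True AND False = False
s14 = s6 NAND s10 = False NAND False = True

s8 = True; s10 = False; s14 = True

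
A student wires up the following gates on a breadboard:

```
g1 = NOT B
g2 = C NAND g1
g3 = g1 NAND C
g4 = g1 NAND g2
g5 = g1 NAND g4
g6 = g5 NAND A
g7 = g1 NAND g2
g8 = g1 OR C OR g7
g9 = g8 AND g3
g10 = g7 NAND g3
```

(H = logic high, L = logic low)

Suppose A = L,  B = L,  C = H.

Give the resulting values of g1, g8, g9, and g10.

g1 = H, g8 = H, g9 = L, g10 = H

g1 = NOT B = NOT L = H
g2 = C NAND g1 = H NAND H = L
g3 = g1 NAND C = H NAND H = L
g7 = g1 NAND g2 = H NAND L = H
g8 = g1 OR C OR g7 = H OR H OR H = H
g9 = g8 AND g3 = H AND L = L
g10 = g7 NAND g3 = H NAND L = H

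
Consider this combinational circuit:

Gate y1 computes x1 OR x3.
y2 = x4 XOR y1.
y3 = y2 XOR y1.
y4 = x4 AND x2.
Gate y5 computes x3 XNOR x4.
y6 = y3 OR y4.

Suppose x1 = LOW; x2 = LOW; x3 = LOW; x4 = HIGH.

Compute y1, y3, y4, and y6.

y1 = LOW, y3 = HIGH, y4 = LOW, y6 = HIGH

y1 = x1 OR x3 = LOW OR LOW = LOW
y2 = x4 XOR y1 = HIGH XOR LOW = HIGH
y3 = y2 XOR y1 = HIGH XOR LOW = HIGH
y4 = x4 AND x2 = HIGH AND LOW = LOW
y6 = y3 OR y4 = HIGH OR LOW = HIGH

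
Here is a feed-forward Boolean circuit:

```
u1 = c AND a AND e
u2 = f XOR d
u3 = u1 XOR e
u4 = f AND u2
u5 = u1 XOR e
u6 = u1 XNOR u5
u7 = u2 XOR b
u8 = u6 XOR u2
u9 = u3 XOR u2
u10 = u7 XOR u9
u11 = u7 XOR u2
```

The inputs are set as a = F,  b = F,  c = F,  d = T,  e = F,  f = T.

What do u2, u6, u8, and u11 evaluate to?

u2 = F, u6 = T, u8 = T, u11 = F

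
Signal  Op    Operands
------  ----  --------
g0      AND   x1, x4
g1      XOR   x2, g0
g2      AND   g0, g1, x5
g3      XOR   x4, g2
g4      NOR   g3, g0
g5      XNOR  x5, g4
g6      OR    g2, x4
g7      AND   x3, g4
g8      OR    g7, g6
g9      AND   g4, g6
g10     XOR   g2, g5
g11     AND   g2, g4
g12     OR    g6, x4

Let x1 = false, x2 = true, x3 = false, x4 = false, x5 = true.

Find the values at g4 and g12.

g0 = x1 AND x4 = false AND false = false
g1 = x2 XOR g0 = true XOR false = true
g2 = g0 AND g1 AND x5 = false AND true AND true = false
g3 = x4 XOR g2 = false XOR false = false
g4 = g3 NOR g0 = false NOR false = true
g6 = g2 OR x4 = false OR false = false
g12 = g6 OR x4 = false OR false = false

g4 = true, g12 = false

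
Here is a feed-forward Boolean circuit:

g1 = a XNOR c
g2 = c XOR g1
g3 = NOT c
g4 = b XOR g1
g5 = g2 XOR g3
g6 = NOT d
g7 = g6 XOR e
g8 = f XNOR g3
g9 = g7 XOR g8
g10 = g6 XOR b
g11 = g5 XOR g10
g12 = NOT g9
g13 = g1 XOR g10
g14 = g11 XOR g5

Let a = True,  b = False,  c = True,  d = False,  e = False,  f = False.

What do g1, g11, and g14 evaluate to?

g1 = True  g11 = True  g14 = True

g1 = a XNOR c = True XNOR True = True
g2 = c XOR g1 = True XOR True = False
g3 = NOT c = NOT True = False
g5 = g2 XOR g3 = False XOR False = False
g6 = NOT d = NOT False = True
g10 = g6 XOR b = True XOR False = True
g11 = g5 XOR g10 = False XOR True = True
g14 = g11 XOR g5 = True XOR False = True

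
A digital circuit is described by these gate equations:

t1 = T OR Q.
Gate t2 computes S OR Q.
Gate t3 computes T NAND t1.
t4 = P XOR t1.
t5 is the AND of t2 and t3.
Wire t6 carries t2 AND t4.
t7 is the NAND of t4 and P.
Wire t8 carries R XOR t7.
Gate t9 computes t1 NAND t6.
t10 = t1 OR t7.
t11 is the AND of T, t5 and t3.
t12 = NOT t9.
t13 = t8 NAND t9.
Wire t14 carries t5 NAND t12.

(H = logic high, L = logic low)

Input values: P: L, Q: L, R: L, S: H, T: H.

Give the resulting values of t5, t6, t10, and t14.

t1 = T OR Q = H OR L = H
t2 = S OR Q = H OR L = H
t3 = T NAND t1 = H NAND H = L
t4 = P XOR t1 = L XOR H = H
t5 = t2 AND t3 = H AND L = L
t6 = t2 AND t4 = H AND H = H
t7 = t4 NAND P = H NAND L = H
t9 = t1 NAND t6 = H NAND H = L
t10 = t1 OR t7 = H OR H = H
t12 = NOT t9 = NOT L = H
t14 = t5 NAND t12 = L NAND H = H

t5 = L, t6 = H, t10 = H, t14 = H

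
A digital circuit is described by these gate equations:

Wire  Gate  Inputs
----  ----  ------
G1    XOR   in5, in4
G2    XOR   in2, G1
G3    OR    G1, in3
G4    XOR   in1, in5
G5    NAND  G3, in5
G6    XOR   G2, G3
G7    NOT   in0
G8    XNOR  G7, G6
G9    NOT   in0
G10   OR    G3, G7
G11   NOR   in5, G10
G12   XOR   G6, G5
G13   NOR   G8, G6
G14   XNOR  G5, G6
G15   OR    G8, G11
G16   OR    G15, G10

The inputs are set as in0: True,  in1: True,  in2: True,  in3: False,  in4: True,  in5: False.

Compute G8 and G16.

G1 = in5 XOR in4 = False XOR True = True
G2 = in2 XOR G1 = True XOR True = False
G3 = G1 OR in3 = True OR False = True
G6 = G2 XOR G3 = False XOR True = True
G7 = NOT in0 = NOT True = False
G8 = G7 XNOR G6 = False XNOR True = False
G10 = G3 OR G7 = True OR False = True
G11 = in5 NOR G10 = False NOR True = False
G15 = G8 OR G11 = False OR False = False
G16 = G15 OR G10 = False OR True = True

G8 = False, G16 = True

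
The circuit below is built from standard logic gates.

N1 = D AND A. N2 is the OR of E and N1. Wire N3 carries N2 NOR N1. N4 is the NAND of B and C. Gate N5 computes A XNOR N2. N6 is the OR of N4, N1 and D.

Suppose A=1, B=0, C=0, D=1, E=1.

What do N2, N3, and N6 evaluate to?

N2 = 1; N3 = 0; N6 = 1

N1 = D AND A = 1 AND 1 = 1
N2 = E OR N1 = 1 OR 1 = 1
N3 = N2 NOR N1 = 1 NOR 1 = 0
N4 = B NAND C = 0 NAND 0 = 1
N6 = N4 OR N1 OR D = 1 OR 1 OR 1 = 1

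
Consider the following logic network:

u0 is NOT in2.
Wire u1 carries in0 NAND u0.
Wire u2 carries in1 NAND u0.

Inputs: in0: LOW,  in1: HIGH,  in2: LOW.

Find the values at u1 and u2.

u1 = HIGH; u2 = LOW

u0 = NOT in2 = NOT LOW = HIGH
u1 = in0 NAND u0 = LOW NAND HIGH = HIGH
u2 = in1 NAND u0 = HIGH NAND HIGH = LOW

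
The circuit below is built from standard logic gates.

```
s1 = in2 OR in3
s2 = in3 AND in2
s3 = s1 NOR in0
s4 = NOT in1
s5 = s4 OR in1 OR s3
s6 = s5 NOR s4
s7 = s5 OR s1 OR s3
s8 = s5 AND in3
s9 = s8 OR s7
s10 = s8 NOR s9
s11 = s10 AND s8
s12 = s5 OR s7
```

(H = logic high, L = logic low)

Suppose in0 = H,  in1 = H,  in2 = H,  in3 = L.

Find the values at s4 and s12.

s4 = L, s12 = H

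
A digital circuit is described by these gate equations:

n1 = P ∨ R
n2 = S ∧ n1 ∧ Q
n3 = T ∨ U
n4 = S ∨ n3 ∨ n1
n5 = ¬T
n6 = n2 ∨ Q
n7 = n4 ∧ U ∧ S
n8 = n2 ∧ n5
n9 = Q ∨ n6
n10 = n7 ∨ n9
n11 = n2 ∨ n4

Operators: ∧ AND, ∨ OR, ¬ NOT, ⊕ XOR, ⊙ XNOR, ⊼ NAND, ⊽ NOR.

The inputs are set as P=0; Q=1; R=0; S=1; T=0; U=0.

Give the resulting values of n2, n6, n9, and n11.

n1 = P OR R = 0 OR 0 = 0
n2 = S AND n1 AND Q = 1 AND 0 AND 1 = 0
n3 = T OR U = 0 OR 0 = 0
n4 = S OR n3 OR n1 = 1 OR 0 OR 0 = 1
n6 = n2 OR Q = 0 OR 1 = 1
n9 = Q OR n6 = 1 OR 1 = 1
n11 = n2 OR n4 = 0 OR 1 = 1

n2 = 0  n6 = 1  n9 = 1  n11 = 1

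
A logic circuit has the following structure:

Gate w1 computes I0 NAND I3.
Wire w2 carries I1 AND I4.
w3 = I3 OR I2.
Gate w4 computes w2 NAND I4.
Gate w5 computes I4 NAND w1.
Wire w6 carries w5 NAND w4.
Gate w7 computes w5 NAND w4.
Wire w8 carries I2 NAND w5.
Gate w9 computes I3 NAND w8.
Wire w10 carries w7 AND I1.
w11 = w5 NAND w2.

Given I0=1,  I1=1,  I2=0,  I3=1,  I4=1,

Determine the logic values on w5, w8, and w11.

w5 = 1, w8 = 1, w11 = 0

w1 = I0 NAND I3 = 1 NAND 1 = 0
w2 = I1 AND I4 = 1 AND 1 = 1
w5 = I4 NAND w1 = 1 NAND 0 = 1
w8 = I2 NAND w5 = 0 NAND 1 = 1
w11 = w5 NAND w2 = 1 NAND 1 = 0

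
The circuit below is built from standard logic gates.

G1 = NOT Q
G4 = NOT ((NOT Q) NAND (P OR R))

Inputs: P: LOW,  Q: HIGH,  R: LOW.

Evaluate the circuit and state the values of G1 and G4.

G1 = LOW, G4 = LOW

G1 = NOT HIGH = LOW
G4 = NOT ((NOT HIGH) NAND (LOW OR LOW)) = LOW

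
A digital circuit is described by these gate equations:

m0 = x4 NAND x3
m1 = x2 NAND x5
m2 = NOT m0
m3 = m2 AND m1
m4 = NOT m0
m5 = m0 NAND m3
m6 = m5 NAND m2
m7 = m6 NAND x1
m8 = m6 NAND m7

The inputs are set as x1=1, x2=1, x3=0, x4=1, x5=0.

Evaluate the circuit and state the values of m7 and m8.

m0 = x4 NAND x3 = 1 NAND 0 = 1
m1 = x2 NAND x5 = 1 NAND 0 = 1
m2 = NOT m0 = NOT 1 = 0
m3 = m2 AND m1 = 0 AND 1 = 0
m5 = m0 NAND m3 = 1 NAND 0 = 1
m6 = m5 NAND m2 = 1 NAND 0 = 1
m7 = m6 NAND x1 = 1 NAND 1 = 0
m8 = m6 NAND m7 = 1 NAND 0 = 1

m7 = 0, m8 = 1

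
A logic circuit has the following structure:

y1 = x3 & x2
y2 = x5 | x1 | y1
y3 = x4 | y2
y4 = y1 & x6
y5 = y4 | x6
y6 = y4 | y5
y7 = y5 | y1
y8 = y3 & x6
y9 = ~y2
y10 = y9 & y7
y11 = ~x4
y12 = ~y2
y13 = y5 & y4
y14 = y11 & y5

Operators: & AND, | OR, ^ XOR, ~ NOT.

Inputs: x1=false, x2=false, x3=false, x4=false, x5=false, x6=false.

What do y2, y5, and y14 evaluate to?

y2 = false  y5 = false  y14 = false

y1 = x3 AND x2 = false AND false = false
y2 = x5 OR x1 OR y1 = false OR false OR false = false
y4 = y1 AND x6 = false AND false = false
y5 = y4 OR x6 = false OR false = false
y11 = NOT x4 = NOT false = true
y14 = y11 AND y5 = true AND false = false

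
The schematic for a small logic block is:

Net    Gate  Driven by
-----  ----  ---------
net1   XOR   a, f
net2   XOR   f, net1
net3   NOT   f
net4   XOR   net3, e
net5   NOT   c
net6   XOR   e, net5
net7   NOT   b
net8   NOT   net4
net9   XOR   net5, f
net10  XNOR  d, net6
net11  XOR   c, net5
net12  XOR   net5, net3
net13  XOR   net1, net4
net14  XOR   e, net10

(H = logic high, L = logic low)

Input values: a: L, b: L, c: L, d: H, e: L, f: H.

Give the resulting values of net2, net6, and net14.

net2 = L  net6 = H  net14 = H

net1 = a XOR f = L XOR H = H
net2 = f XOR net1 = H XOR H = L
net5 = NOT c = NOT L = H
net6 = e XOR net5 = L XOR H = H
net10 = d XNOR net6 = H XNOR H = H
net14 = e XOR net10 = L XOR H = H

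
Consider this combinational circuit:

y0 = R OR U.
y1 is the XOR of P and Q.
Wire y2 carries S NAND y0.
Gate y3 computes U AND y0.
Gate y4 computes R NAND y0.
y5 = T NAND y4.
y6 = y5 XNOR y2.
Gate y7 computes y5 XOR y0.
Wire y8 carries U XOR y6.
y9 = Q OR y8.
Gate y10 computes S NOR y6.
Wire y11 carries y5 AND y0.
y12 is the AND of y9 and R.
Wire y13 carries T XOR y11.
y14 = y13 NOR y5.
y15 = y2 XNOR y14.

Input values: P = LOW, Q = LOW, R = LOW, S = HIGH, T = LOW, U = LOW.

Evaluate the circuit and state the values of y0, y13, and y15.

y0 = R OR U = LOW OR LOW = LOW
y2 = S NAND y0 = HIGH NAND LOW = HIGH
y4 = R NAND y0 = LOW NAND LOW = HIGH
y5 = T NAND y4 = LOW NAND HIGH = HIGH
y11 = y5 AND y0 = HIGH AND LOW = LOW
y13 = T XOR y11 = LOW XOR LOW = LOW
y14 = y13 NOR y5 = LOW NOR HIGH = LOW
y15 = y2 XNOR y14 = HIGH XNOR LOW = LOW

y0 = LOW, y13 = LOW, y15 = LOW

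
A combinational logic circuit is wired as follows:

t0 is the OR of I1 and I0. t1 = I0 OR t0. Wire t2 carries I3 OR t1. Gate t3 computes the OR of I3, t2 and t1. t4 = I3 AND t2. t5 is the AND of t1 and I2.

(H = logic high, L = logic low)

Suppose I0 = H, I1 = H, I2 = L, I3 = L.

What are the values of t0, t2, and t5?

t0 = I1 OR I0 = H OR H = H
t1 = I0 OR t0 = H OR H = H
t2 = I3 OR t1 = L OR H = H
t5 = t1 AND I2 = H AND L = L

t0 = H  t2 = H  t5 = L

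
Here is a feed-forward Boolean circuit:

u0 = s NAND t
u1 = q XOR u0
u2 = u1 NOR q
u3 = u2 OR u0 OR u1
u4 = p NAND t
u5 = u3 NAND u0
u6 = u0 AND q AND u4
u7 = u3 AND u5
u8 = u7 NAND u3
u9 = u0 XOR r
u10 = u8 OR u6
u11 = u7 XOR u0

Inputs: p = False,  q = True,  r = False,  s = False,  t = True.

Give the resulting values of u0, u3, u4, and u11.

u0 = True, u3 = True, u4 = True, u11 = True

u0 = s NAND t = False NAND True = True
u1 = q XOR u0 = True XOR True = False
u2 = u1 NOR q = False NOR True = False
u3 = u2 OR u0 OR u1 = False OR True OR False = True
u4 = p NAND t = False NAND True = True
u5 = u3 NAND u0 = True NAND True = False
u7 = u3 AND u5 = True AND False = False
u11 = u7 XOR u0 = False XOR True = True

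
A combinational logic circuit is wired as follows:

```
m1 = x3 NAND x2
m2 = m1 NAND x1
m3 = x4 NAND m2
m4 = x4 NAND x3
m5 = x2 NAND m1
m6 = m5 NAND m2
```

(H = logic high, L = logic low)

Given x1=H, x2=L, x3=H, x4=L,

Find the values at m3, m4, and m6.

m1 = x3 NAND x2 = H NAND L = H
m2 = m1 NAND x1 = H NAND H = L
m3 = x4 NAND m2 = L NAND L = H
m4 = x4 NAND x3 = L NAND H = H
m5 = x2 NAND m1 = L NAND H = H
m6 = m5 NAND m2 = H NAND L = H

m3 = H, m4 = H, m6 = H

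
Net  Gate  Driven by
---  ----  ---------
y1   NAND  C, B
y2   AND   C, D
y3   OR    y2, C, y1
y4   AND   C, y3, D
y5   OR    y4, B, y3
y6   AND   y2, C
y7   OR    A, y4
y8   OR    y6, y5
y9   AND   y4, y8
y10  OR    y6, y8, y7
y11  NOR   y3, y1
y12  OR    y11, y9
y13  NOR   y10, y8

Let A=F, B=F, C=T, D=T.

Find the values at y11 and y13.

y1 = C NAND B = T NAND F = T
y2 = C AND D = T AND T = T
y3 = y2 OR C OR y1 = T OR T OR T = T
y4 = C AND y3 AND D = T AND T AND T = T
y5 = y4 OR B OR y3 = T OR F OR T = T
y6 = y2 AND C = T AND T = T
y7 = A OR y4 = F OR T = T
y8 = y6 OR y5 = T OR T = T
y10 = y6 OR y8 OR y7 = T OR T OR T = T
y11 = y3 NOR y1 = T NOR T = F
y13 = y10 NOR y8 = T NOR T = F

y11 = F; y13 = F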